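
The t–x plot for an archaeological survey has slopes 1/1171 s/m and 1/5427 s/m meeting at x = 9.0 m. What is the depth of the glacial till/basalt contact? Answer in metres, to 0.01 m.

x_cross = 2h·√((V₂+V₁)/(V₂−V₁)) → h = x_cross / (2·√((V₂+V₁)/(V₂−V₁))).
√((V₂+V₁)/(V₂−V₁)) = √((5427+1171)/(5427−1171)) = 1.2451.
h = 9.0 / (2·1.2451) = 3.61 m.

3.61 m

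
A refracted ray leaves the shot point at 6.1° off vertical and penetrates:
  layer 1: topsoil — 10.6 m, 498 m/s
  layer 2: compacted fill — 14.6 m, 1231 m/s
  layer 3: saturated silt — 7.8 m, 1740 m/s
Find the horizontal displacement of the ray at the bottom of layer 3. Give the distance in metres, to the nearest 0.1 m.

8.2 m

p = sin θ₁/V₁ = sin 6.1°/498 = 2.1338e-04 s/m is conserved through the stack.
Layer 1: θ = 6.10°; offset = 10.6·tan 6.10° = 1.133 m.
Layer 2: sin θ = p·1231 = 0.2627 → θ = 15.23°; offset = 14.6·tan 15.23° = 3.975 m.
Layer 3: sin θ = p·1740 = 0.3713 → θ = 21.79°; offset = 7.8·tan 21.79° = 3.119 m.
Summing the layer offsets gives 8.226 m.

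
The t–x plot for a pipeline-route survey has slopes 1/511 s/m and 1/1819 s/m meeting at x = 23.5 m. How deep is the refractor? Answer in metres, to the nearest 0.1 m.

8.8 m

h = (x_cross/2)·√((V₂−V₁)/(V₂+V₁)).
(V₂−V₁)/(V₂+V₁) = (1819−511)/(1819+511) = 0.5614; √ = 0.7492.
h = (23.5/2)·0.7492 = 8.80 m.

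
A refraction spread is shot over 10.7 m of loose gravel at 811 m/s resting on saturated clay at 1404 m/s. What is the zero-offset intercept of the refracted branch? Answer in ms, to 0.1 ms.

21.5 ms

tᵢ = 2h·√(V₂²−V₁²)/(V₁V₂).
√(V₂²−V₁²) = √(1404²−811²) = 1146.1 m/s.
tᵢ = 2·10.7·1146.1/(811·1404) = 0.02154 s.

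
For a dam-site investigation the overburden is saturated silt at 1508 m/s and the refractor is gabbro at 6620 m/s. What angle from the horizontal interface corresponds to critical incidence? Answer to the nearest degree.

77°

Critical incidence: sin θ_c = V₁/V₂ = 1508/6620 = 0.2278.
θ_c = arcsin 0.2278 = 13.17°.
Measured from the interface: 90° − 13.17° = 76.83°.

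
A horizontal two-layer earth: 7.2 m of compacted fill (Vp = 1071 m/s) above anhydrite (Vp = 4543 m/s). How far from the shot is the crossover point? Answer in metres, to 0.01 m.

18.31 m

θ_c = arcsin(1071/4543) = 13.64°, so cos θ_c = 0.9718 and tᵢ = 2h cos θ_c/V₁ = 0.0131 s.
At crossover x/V₁ = x/V₂ + tᵢ ⇒ x = tᵢ/(1/V₁ − 1/V₂) = 0.01307/(9.3371e-04 − 2.2012e-04) = 18.31 m.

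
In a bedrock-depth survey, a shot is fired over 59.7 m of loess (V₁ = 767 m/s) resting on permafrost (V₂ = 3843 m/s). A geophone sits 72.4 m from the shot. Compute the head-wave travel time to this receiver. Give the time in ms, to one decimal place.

171.4 ms

θ_c = arcsin(V₁/V₂) = arcsin(767/3843) = 11.51°, cos θ_c = 0.9799.
Intercept time tᵢ = 2h cos θ_c / V₁ = 2·59.7·0.9799/767 = 0.15254 s.
t = x/V₂ + tᵢ = 72.4/3843 + 0.15254 = 0.17138 s.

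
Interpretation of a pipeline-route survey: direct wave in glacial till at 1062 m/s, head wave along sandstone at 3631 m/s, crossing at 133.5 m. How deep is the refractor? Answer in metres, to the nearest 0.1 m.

h = (x_cross/2)·√((V₂−V₁)/(V₂+V₁)).
(V₂−V₁)/(V₂+V₁) = (3631−1062)/(3631+1062) = 0.5474; √ = 0.7399.
h = (133.5/2)·0.7399 = 49.39 m.

49.4 m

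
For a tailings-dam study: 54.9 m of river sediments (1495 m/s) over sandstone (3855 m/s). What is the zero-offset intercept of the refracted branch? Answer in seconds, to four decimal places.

θ_c = arcsin(V₁/V₂) = arcsin(1495/3855) = 22.82°; cos θ_c = 0.9217.
tᵢ = 2h·cos θ_c / V₁ = 2·54.9·0.9217 / 1495 = 0.06770 s.

0.0677 s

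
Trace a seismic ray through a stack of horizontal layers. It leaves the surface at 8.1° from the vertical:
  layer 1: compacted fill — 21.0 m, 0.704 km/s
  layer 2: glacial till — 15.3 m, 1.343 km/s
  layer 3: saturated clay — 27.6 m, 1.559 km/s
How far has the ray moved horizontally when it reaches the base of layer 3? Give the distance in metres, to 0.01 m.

16.32 m

Apply Snell's law at each interface; in layer i the horizontal offset is hᵢ·tan θᵢ.
Layer 1: θ = 8.10°; offset = 21.0·tan 8.10° = 2.9887 m.
Layer 2: sin θ = 1.343·sin 8.1°/0.704 = 0.2688, θ = 15.59°; offset = 15.3·tan 15.59° = 4.2697 m.
Layer 3: sin θ = 1.559·sin 8.1°/0.704 = 0.3120, θ = 18.18°; offset = 27.6·tan 18.18° = 9.0644 m.
Summing the layer offsets gives 16.3228 m.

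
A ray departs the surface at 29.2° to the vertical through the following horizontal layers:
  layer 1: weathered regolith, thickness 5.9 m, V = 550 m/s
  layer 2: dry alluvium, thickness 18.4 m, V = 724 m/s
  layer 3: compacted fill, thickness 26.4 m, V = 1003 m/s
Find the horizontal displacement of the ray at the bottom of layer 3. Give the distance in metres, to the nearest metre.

Apply Snell's law at each interface; in layer i the horizontal offset is hᵢ·tan θᵢ.
Layer 1: θ = 29.20°; offset = 5.9·tan 29.20° = 3.297 m.
Layer 2: sin θ = 724·sin 29.2°/550 = 0.6422, θ = 39.96°; offset = 18.4·tan 39.96° = 15.415 m.
Layer 3: sin θ = 1003·sin 29.2°/550 = 0.8897, θ = 62.83°; offset = 26.4·tan 62.83° = 51.441 m.
Total horizontal offset = 70.154 m.

70 m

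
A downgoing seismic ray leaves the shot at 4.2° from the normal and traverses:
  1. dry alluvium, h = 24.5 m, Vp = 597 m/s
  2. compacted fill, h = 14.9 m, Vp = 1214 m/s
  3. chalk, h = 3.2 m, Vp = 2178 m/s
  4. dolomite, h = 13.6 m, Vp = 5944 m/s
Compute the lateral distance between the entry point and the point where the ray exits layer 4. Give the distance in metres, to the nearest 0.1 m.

19.4 m

p = sin θ₁/V₁ = sin 4.2°/597 = 1.2268e-04 s/m is conserved through the stack.
Layer 1: θ = 4.20°; offset = 24.5·tan 4.20° = 1.799 m.
Layer 2: sin θ = p·1214 = 0.1489 → θ = 8.56°; offset = 14.9·tan 8.56° = 2.244 m.
Layer 3: sin θ = p·2178 = 0.2672 → θ = 15.50°; offset = 3.2·tan 15.50° = 0.887 m.
Layer 4: sin θ = p·5944 = 0.7292 → θ = 46.82°; offset = 13.6·tan 46.82° = 14.492 m.
Σ offsets = 19.423 m.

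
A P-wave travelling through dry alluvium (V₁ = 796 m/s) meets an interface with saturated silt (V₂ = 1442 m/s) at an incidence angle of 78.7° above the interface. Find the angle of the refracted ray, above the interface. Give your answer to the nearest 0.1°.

Angle from the normal: 90° − 78.7° = 11.3°.
Snell's law: sin θ₂ = (V₂/V₁)·sin θ₁ = (1442/796)·sin 11.3° = 0.3550.
θ₂ = sin⁻¹(0.3550) = 20.79° (from vertical).
From the interface: 90° − 20.79° = 69.21°.

69.2°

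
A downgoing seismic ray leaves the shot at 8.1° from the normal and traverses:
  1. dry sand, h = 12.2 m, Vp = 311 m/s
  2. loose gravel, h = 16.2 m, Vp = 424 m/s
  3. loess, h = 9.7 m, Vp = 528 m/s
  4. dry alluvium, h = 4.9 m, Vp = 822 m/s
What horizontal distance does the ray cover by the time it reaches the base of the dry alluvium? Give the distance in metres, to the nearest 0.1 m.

9.3 m

Apply Snell's law at each interface; in layer i the horizontal offset is hᵢ·tan θᵢ.
Layer 1: θ = 8.10°; offset = 12.2·tan 8.10° = 1.736 m.
Layer 2: sin θ = 424·sin 8.1°/311 = 0.1921, θ = 11.08°; offset = 16.2·tan 11.08° = 3.171 m.
Layer 3: sin θ = 528·sin 8.1°/311 = 0.2392, θ = 13.84°; offset = 9.7·tan 13.84° = 2.390 m.
Layer 4: sin θ = 822·sin 8.1°/311 = 0.3724, θ = 21.86°; offset = 4.9·tan 21.86° = 1.966 m.
Σ offsets = 9.263 m.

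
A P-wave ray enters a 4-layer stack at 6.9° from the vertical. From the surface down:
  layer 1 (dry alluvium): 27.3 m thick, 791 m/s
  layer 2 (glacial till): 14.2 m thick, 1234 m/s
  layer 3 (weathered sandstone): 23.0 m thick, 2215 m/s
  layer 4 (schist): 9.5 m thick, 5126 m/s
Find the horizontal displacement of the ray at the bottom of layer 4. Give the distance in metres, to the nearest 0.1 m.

Apply Snell's law at each interface; in layer i the horizontal offset is hᵢ·tan θᵢ.
Layer 1: θ = 6.90°; offset = 27.3·tan 6.90° = 3.304 m.
Layer 2: sin θ = 1234·sin 6.9°/791 = 0.1874, θ = 10.80°; offset = 14.2·tan 10.80° = 2.709 m.
Layer 3: sin θ = 2215·sin 6.9°/791 = 0.3364, θ = 19.66°; offset = 23.0·tan 19.66° = 8.216 m.
Layer 4: sin θ = 5126·sin 6.9°/791 = 0.7785, θ = 51.13°; offset = 9.5·tan 51.13° = 11.785 m.
Summing the layer offsets gives 26.014 m.

26.0 m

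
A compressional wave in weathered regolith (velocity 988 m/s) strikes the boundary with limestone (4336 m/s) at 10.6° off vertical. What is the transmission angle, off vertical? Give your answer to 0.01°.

53.83°

Snell's law: sin θ₂ = (V₂/V₁)·sin θ₁ = (4336/988)·sin 10.6° = 0.8073.
θ₂ = sin⁻¹(0.8073) = 53.83° (from vertical).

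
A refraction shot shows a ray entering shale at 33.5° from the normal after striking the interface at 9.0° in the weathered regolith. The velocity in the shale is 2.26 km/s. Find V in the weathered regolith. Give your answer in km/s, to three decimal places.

Snell's law: sin 9.0°/V₁ = sin 33.5°/V₂.
V₁ = V₂·sin 9.0°/sin 33.5° = 2.26 × 0.2834 = 0.641 km/s.

0.641 km/s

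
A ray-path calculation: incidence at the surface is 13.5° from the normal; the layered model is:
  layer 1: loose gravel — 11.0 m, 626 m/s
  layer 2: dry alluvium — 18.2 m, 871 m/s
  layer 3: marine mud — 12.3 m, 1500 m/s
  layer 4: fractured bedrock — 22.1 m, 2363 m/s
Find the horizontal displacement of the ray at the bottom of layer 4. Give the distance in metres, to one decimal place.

58.4 m

Apply Snell's law at each interface; in layer i the horizontal offset is hᵢ·tan θᵢ.
Layer 1: θ = 13.50°; offset = 11.0·tan 13.50° = 2.641 m.
Layer 2: sin θ = 871·sin 13.5°/626 = 0.3248, θ = 18.95°; offset = 18.2·tan 18.95° = 6.250 m.
Layer 3: sin θ = 1500·sin 13.5°/626 = 0.5594, θ = 34.01°; offset = 12.3·tan 34.01° = 8.300 m.
Layer 4: sin θ = 2363·sin 13.5°/626 = 0.8812, θ = 61.79°; offset = 22.1·tan 61.79° = 41.195 m.
Summing the layer offsets gives 58.386 m.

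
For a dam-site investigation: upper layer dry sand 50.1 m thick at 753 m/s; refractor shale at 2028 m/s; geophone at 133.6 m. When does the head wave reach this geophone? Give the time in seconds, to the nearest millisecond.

t = x/V₂ + 2h·√(V₂²−V₁²)/(V₁V₂).
√(V₂²−V₁²) = √(2028²−753²) = 1883.0 m/s; delay term = 2·50.1·1883.0/(753·2028) = 0.12356 s.
t = 133.6/2028 + 0.12356 = 0.18943 s.

0.189 s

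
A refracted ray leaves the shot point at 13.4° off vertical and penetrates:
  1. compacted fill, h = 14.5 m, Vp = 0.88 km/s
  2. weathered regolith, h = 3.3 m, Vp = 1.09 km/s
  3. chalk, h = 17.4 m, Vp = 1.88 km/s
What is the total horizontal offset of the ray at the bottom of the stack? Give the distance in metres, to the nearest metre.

p = sin θ₁/V₁ = sin 13.4°/0.88 = 2.6335e-01 s/km is conserved through the stack.
Layer 1: θ = 13.40°; offset = 14.5·tan 13.40° = 3.454 m.
Layer 2: sin θ = p·1.09 = 0.2871 → θ = 16.68°; offset = 3.3·tan 16.68° = 0.989 m.
Layer 3: sin θ = p·1.88 = 0.4951 → θ = 29.68°; offset = 17.4·tan 29.68° = 9.915 m.
Summing the layer offsets gives 14.358 m.

14 m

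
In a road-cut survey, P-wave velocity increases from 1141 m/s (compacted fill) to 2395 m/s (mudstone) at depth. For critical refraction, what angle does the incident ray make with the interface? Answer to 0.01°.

At critical incidence the refracted ray runs along the interface (θ₂ = 90°), so sin θ_c = V₁/V₂.
θ_c = arcsin(1141/2395) = arcsin 0.4764 = 28.45°.
Measured from the interface: 90° − 28.45° = 61.55°.

61.55°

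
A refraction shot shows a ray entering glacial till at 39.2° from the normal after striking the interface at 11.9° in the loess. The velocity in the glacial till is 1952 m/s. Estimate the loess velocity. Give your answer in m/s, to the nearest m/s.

Snell's law: sin 11.9°/V₁ = sin 39.2°/V₂.
V₁ = V₂·sin 11.9°/sin 39.2° = 1952 × 0.3263 = 636.85 m/s.

637 m/s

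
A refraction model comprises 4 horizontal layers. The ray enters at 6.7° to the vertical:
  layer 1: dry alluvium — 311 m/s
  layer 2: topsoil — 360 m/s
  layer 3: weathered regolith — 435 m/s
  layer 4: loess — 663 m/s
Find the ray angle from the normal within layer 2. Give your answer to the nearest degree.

Snell's law across each interface conserves sin θ / V, so sin θ_2 = V_2·sin θ₁/V₁.
sin θ_2 = 360 × sin 6.7° / 311 = 0.1351.
θ_2 = arcsin 0.1351 = 7.76°.

8°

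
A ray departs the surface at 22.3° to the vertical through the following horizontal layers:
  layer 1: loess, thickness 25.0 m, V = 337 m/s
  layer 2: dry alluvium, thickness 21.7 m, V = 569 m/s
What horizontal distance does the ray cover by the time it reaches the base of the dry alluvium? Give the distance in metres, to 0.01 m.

28.36 m

Apply Snell's law at each interface; in layer i the horizontal offset is hᵢ·tan θᵢ.
Layer 1: θ = 22.30°; offset = 25.0·tan 22.30° = 10.2532 m.
Layer 2: sin θ = 569·sin 22.3°/337 = 0.6407, θ = 39.84°; offset = 21.7·tan 39.84° = 18.1073 m.
Σ offsets = 28.3605 m.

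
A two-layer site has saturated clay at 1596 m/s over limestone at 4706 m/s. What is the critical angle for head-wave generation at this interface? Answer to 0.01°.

At critical incidence the refracted ray runs along the interface (θ₂ = 90°), so sin θ_c = V₁/V₂.
θ_c = arcsin(1596/4706) = arcsin 0.3391 = 19.82°.

19.82°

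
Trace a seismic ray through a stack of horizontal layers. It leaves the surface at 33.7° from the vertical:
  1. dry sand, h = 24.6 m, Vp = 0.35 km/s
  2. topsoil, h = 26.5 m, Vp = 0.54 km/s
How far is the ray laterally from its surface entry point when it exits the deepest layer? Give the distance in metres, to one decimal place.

Ray parameter p = sin 33.7° / 0.35 km/s = 1.5853e+00 s/km.
Layer 1: θ = 33.70°; offset = 24.6·tan 33.70° = 16.406 m.
Layer 2: sin θ = p·0.54 = 0.8560 → θ = 58.88°; offset = 26.5·tan 58.88° = 43.887 m.
Total horizontal offset = 60.293 m.

60.3 m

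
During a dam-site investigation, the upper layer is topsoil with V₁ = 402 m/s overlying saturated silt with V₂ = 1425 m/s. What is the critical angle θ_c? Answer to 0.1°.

16.4°

At critical incidence the refracted ray runs along the interface (θ₂ = 90°), so sin θ_c = V₁/V₂.
θ_c = arcsin(402/1425) = arcsin 0.2821 = 16.39°.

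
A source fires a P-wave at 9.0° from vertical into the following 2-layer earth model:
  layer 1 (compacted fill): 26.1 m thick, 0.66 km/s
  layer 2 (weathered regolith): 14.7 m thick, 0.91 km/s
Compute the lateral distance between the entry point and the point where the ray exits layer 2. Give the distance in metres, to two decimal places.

7.38 m

p = sin θ₁/V₁ = sin 9.0°/0.66 = 2.3702e-01 s/km is conserved through the stack.
Layer 1: θ = 9.00°; offset = 26.1·tan 9.00° = 4.1338 m.
Layer 2: sin θ = p·0.91 = 0.2157 → θ = 12.46°; offset = 14.7·tan 12.46° = 3.2471 m.
Total horizontal offset = 7.3809 m.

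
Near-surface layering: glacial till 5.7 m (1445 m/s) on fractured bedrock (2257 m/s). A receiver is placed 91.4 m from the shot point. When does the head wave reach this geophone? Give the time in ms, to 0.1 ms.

46.6 ms

t = x/V₂ + 2h·√(V₂²−V₁²)/(V₁V₂).
√(V₂²−V₁²) = √(2257²−1445²) = 1733.8 m/s; delay term = 2·5.7·1733.8/(1445·2257) = 0.00606 s.
t = 91.4/2257 + 0.00606 = 0.04656 s.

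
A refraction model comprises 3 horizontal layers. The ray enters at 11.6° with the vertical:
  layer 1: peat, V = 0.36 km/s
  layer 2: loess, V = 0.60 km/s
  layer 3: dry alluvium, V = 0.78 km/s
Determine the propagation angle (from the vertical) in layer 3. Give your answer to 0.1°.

Ray parameter p = sin 11.6° / 0.36 = 5.5855e-01 s/km.
sin θ_3 = p·V_3 = 5.5855e-01 × 0.78 = 0.4357.
θ_3 = 25.83° from the vertical.

25.8°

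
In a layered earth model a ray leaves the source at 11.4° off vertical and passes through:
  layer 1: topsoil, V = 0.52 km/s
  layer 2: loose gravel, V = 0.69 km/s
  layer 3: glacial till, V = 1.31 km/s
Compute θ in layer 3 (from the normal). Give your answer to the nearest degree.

30°

Ray parameter p = sin 11.4° / 0.52 = 3.8011e-01 s/km.
sin θ_3 = p·V_3 = 3.8011e-01 × 1.31 = 0.4979.
θ_3 = arcsin 0.4979 = 29.86°.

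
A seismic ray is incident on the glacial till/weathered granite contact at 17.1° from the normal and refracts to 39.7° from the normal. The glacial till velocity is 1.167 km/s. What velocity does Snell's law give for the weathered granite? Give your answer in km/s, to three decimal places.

sin 17.1° = 0.2940; sin 39.7° = 0.6388.
V₂ = V₁·(sin θ₂/sin θ₁) = 1.167·(0.6388/0.2940) = 2.535 km/s.

2.535 km/s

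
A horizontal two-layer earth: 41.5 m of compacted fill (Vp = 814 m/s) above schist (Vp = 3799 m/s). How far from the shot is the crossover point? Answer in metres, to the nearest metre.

103 m

x_cross = 2h·√((V₂+V₁)/(V₂−V₁)).
(V₂+V₁)/(V₂−V₁) = (3799+814)/(3799−814) = 1.5454; √ = 1.2431.
x_cross = 2·41.5·1.2431 = 103.18 m.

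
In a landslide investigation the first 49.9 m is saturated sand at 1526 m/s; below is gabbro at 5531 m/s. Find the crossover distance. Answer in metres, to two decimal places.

θ_c = arcsin(1526/5531) = 16.02°, so cos θ_c = 0.9612 and tᵢ = 2h cos θ_c/V₁ = 0.0629 s.
At crossover x/V₁ = x/V₂ + tᵢ ⇒ x = tᵢ/(1/V₁ − 1/V₂) = 0.06286/(6.5531e-04 − 1.8080e-04) = 132.48 m.

132.48 m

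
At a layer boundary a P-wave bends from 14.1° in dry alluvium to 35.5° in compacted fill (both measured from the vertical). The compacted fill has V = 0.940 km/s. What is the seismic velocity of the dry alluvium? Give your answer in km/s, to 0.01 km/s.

0.39 km/s

Snell's law: sin 14.1°/V₁ = sin 35.5°/V₂.
V₁ = V₂·sin 14.1°/sin 35.5° = 0.940 × 0.4195 = 0.39 km/s.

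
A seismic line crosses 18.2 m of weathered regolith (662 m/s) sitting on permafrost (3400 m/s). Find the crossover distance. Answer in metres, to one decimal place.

44.3 m

x_cross = 2h·√((V₂+V₁)/(V₂−V₁)).
(V₂+V₁)/(V₂−V₁) = (3400+662)/(3400−662) = 1.4836; √ = 1.2180.
x_cross = 2·18.2·1.2180 = 44.34 m.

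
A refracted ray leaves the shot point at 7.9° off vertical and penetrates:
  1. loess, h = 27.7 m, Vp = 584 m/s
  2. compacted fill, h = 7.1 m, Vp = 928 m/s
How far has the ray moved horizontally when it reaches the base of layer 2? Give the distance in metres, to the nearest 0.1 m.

5.4 m

Apply Snell's law at each interface; in layer i the horizontal offset is hᵢ·tan θᵢ.
Layer 1: θ = 7.90°; offset = 27.7·tan 7.90° = 3.844 m.
Layer 2: sin θ = 928·sin 7.9°/584 = 0.2184, θ = 12.62°; offset = 7.1·tan 12.62° = 1.589 m.
Summing the layer offsets gives 5.433 m.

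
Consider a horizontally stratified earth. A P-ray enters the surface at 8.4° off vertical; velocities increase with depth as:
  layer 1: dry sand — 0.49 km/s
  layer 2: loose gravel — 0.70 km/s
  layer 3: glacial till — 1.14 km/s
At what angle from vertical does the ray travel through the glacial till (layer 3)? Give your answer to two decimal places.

Ray parameter p = sin 8.4° / 0.49 = 2.9813e-01 s/km.
sin θ_3 = p·V_3 = 2.9813e-01 × 1.14 = 0.3399.
θ_3 = arcsin 0.3399 = 19.87°.

19.87°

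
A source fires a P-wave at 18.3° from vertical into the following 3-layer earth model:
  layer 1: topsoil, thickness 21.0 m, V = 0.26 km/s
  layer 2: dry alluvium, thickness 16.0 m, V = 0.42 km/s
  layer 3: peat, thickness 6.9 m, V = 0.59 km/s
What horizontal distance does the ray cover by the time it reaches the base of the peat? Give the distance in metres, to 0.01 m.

Apply Snell's law at each interface; in layer i the horizontal offset is hᵢ·tan θᵢ.
Layer 1: θ = 18.30°; offset = 21.0·tan 18.30° = 6.9451 m.
Layer 2: sin θ = 0.42·sin 18.3°/0.26 = 0.5072, θ = 30.48°; offset = 16.0·tan 30.48° = 9.4167 m.
Layer 3: sin θ = 0.59·sin 18.3°/0.26 = 0.7125, θ = 45.44°; offset = 6.9·tan 45.44° = 7.0069 m.
Summing the layer offsets gives 23.3687 m.

23.37 m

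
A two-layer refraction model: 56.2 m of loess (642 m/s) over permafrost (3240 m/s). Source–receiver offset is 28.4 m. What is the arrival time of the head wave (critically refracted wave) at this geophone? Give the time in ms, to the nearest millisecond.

t = x/V₂ + 2h·√(V₂²−V₁²)/(V₁V₂).
√(V₂²−V₁²) = √(3240²−642²) = 3175.8 m/s; delay term = 2·56.2·3175.8/(642·3240) = 0.17161 s.
t = 28.4/3240 + 0.17161 = 0.18037 s.

180 ms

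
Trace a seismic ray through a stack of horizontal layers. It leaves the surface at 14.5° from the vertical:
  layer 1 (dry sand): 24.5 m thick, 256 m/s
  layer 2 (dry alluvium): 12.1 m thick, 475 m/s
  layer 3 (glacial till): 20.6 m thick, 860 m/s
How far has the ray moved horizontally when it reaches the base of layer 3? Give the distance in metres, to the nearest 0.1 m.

Apply Snell's law at each interface; in layer i the horizontal offset is hᵢ·tan θᵢ.
Layer 1: θ = 14.50°; offset = 24.5·tan 14.50° = 6.336 m.
Layer 2: sin θ = 475·sin 14.5°/256 = 0.4646, θ = 27.68°; offset = 12.1·tan 27.68° = 6.348 m.
Layer 3: sin θ = 860·sin 14.5°/256 = 0.8411, θ = 57.26°; offset = 20.6·tan 57.26° = 32.037 m.
Summing the layer offsets gives 44.721 m.

44.7 m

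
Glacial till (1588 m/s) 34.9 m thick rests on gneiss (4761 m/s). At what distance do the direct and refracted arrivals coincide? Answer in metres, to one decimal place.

x_cross = 2h·√((V₂+V₁)/(V₂−V₁)).
(V₂+V₁)/(V₂−V₁) = (4761+1588)/(4761−1588) = 2.0009; √ = 1.4145.
x_cross = 2·34.9·1.4145 = 98.74 m.

98.7 m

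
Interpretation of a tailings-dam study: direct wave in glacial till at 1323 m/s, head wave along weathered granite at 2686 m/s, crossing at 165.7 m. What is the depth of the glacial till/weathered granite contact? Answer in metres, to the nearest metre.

48 m

x_cross = 2h·√((V₂+V₁)/(V₂−V₁)) → h = x_cross / (2·√((V₂+V₁)/(V₂−V₁))).
√((V₂+V₁)/(V₂−V₁)) = √((2686+1323)/(2686−1323)) = 1.7150.
h = 165.7 / (2·1.7150) = 48.31 m.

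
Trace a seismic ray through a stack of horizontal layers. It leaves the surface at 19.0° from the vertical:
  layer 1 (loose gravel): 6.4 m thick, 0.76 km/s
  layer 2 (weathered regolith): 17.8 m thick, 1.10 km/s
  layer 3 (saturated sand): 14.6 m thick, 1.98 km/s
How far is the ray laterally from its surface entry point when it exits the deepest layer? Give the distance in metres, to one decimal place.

Apply Snell's law at each interface; in layer i the horizontal offset is hᵢ·tan θᵢ.
Layer 1: θ = 19.00°; offset = 6.4·tan 19.00° = 2.204 m.
Layer 2: sin θ = 1.10·sin 19.0°/0.76 = 0.4712, θ = 28.11°; offset = 17.8·tan 28.11° = 9.510 m.
Layer 3: sin θ = 1.98·sin 19.0°/0.76 = 0.8482, θ = 58.02°; offset = 14.6·tan 58.02° = 23.379 m.
Summing the layer offsets gives 35.092 m.

35.1 m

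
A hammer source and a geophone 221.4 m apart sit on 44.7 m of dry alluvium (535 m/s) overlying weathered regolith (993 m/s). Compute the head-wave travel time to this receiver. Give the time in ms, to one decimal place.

t = x/V₂ + 2h·√(V₂²−V₁²)/(V₁V₂).
√(V₂²−V₁²) = √(993²−535²) = 836.6 m/s; delay term = 2·44.7·836.6/(535·993) = 0.14078 s.
t = 221.4/993 + 0.14078 = 0.36374 s.

363.7 ms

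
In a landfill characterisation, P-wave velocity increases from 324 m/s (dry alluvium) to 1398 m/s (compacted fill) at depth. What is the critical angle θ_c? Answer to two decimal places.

Critical incidence: sin θ_c = V₁/V₂ = 324/1398 = 0.2318.
θ_c = arcsin 0.2318 = 13.40°.

13.40°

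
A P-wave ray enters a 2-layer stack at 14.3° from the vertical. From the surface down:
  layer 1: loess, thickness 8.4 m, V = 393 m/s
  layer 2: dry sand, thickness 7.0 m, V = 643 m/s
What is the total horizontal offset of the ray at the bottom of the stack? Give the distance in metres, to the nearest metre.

5 m

Ray parameter p = sin 14.3° / 393 m/s = 6.2850e-04 s/m.
Layer 1: θ = 14.30°; offset = 8.4·tan 14.30° = 2.141 m.
Layer 2: sin θ = p·643 = 0.4041 → θ = 23.84°; offset = 7.0·tan 23.84° = 3.093 m.
Σ offsets = 5.234 m.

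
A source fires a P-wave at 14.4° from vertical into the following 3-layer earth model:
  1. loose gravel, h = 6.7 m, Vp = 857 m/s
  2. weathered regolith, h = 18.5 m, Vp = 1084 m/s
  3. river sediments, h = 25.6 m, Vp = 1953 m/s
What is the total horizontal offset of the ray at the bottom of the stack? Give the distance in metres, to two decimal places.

Apply Snell's law at each interface; in layer i the horizontal offset is hᵢ·tan θᵢ.
Layer 1: θ = 14.40°; offset = 6.7·tan 14.40° = 1.7203 m.
Layer 2: sin θ = 1084·sin 14.4°/857 = 0.3146, θ = 18.33°; offset = 18.5·tan 18.33° = 6.1306 m.
Layer 3: sin θ = 1953·sin 14.4°/857 = 0.5667, θ = 34.52°; offset = 25.6·tan 34.52° = 17.6094 m.
Summing the layer offsets gives 25.4603 m.

25.46 m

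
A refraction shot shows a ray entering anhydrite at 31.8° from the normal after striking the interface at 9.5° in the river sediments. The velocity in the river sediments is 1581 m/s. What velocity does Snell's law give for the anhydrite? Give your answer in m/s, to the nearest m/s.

sin 9.5° = 0.1650; sin 31.8° = 0.5270.
V₂ = V₁·(sin θ₂/sin θ₁) = 1581·(0.5270/0.1650) = 5047.74 m/s.

5048 m/s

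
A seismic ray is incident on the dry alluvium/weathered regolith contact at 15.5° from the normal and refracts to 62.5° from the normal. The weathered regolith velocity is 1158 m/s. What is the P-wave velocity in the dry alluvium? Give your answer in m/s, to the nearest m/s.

349 m/s

Snell's law: sin 15.5°/V₁ = sin 62.5°/V₂.
V₁ = V₂·sin 15.5°/sin 62.5° = 1158 × 0.3013 = 348.88 m/s.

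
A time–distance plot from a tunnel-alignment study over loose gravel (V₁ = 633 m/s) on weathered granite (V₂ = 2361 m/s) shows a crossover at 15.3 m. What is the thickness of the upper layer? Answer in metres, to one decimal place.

5.8 m

h = (x_cross/2)·√((V₂−V₁)/(V₂+V₁)).
(V₂−V₁)/(V₂+V₁) = (2361−633)/(2361+633) = 0.5772; √ = 0.7597.
h = (15.3/2)·0.7597 = 5.81 m.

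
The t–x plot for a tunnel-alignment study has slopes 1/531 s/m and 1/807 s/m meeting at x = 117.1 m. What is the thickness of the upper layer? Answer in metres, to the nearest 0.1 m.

26.6 m

x_cross = 2h·√((V₂+V₁)/(V₂−V₁)) → h = x_cross / (2·√((V₂+V₁)/(V₂−V₁))).
√((V₂+V₁)/(V₂−V₁)) = √((807+531)/(807−531)) = 2.2018.
h = 117.1 / (2·2.2018) = 26.59 m.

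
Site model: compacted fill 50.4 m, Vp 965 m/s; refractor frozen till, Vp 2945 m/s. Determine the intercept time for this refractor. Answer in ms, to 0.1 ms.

98.7 ms

θ_c = arcsin(V₁/V₂) = arcsin(965/2945) = 19.13°; cos θ_c = 0.9448.
tᵢ = 2h·cos θ_c / V₁ = 2·50.4·0.9448 / 965 = 0.09869 s.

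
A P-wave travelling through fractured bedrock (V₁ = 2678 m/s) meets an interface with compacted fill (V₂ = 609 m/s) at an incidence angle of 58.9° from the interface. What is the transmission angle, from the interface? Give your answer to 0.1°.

83.3°

Convert to the normal: θ₁ = 90° − 58.9° = 31.1°.
Snell's law: sin θ₂ = (V₂/V₁)·sin θ₁ = (609/2678)·sin 31.1° = 0.1175.
θ₂ = arcsin 0.1175 = 6.75° from the normal.
From the interface: 90° − 6.75° = 83.25°.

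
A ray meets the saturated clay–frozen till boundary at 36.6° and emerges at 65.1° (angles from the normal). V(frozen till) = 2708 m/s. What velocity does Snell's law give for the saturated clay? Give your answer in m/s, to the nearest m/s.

Snell's law: sin 36.6°/V₁ = sin 65.1°/V₂.
V₁ = V₂·sin 36.6°/sin 65.1° = 2708 × 0.6573 = 1780.04 m/s.

1780 m/s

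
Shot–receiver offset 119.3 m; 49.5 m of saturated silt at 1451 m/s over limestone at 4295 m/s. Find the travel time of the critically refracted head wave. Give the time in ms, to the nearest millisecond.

92 ms

t = x/V₂ + 2h·√(V₂²−V₁²)/(V₁V₂).
√(V₂²−V₁²) = √(4295²−1451²) = 4042.5 m/s; delay term = 2·49.5·4042.5/(1451·4295) = 0.06422 s.
t = 119.3/4295 + 0.06422 = 0.09199 s.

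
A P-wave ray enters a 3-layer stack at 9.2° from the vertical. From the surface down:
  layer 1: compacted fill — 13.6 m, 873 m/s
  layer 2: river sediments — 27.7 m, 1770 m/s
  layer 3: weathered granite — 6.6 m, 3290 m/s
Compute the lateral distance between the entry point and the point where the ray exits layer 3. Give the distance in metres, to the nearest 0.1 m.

p = sin θ₁/V₁ = sin 9.2°/873 = 1.8314e-04 s/m is conserved through the stack.
Layer 1: θ = 9.20°; offset = 13.6·tan 9.20° = 2.203 m.
Layer 2: sin θ = p·1770 = 0.3242 → θ = 18.91°; offset = 27.7·tan 18.91° = 9.492 m.
Layer 3: sin θ = p·3290 = 0.6025 → θ = 37.05°; offset = 6.6·tan 37.05° = 4.983 m.
Summing the layer offsets gives 16.677 m.

16.7 m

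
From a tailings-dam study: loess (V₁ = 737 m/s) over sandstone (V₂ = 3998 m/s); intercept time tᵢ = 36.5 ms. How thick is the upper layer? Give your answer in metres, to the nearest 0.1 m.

h = tᵢ·V₁·V₂ / (2·√(V₂²−V₁²)).
√(V₂²−V₁²) = √(3998² − 737²) = 3929.5 m/s.
h = 0.0365 s × 737 × 3998 / (2 × 3929.5) = 13.68 m.

13.7 m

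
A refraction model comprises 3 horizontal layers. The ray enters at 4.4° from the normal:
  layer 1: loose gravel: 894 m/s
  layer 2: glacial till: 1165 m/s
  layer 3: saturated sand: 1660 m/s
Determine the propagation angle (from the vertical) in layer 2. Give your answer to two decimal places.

Snell's law across each interface conserves sin θ / V, so sin θ_2 = V_2·sin θ₁/V₁.
sin θ_2 = 1165 × sin 4.4° / 894 = 0.1000.
θ_2 = 5.74° from the vertical.

5.74°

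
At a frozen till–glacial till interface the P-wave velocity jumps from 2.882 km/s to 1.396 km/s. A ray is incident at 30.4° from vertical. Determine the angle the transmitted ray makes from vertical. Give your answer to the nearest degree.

14°

Snell's law: sin θ₂ = (V₂/V₁)·sin θ₁ = (1.396/2.882)·sin 30.4° = 0.2451.
θ₂ = arcsin 0.2451 = 14.19° from the normal.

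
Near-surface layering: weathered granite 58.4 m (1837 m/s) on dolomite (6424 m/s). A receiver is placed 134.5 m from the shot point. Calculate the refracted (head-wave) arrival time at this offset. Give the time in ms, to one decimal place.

81.9 ms

t = x/V₂ + 2h·√(V₂²−V₁²)/(V₁V₂).
√(V₂²−V₁²) = √(6424²−1837²) = 6155.7 m/s; delay term = 2·58.4·6155.7/(1837·6424) = 0.06093 s.
t = 134.5/6424 + 0.06093 = 0.08186 s.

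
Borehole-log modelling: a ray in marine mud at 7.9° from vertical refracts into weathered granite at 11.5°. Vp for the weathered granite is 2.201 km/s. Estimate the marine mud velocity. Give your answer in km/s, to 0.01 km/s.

Snell's law: sin 7.9°/V₁ = sin 11.5°/V₂.
V₁ = V₂·sin 7.9°/sin 11.5° = 2.201 × 0.6894 = 1.52 km/s.

1.52 km/s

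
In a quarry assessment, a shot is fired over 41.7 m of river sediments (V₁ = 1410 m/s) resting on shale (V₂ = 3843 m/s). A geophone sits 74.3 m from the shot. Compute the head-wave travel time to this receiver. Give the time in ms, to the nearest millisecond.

t = x/V₂ + 2h·√(V₂²−V₁²)/(V₁V₂).
√(V₂²−V₁²) = √(3843²−1410²) = 3575.0 m/s; delay term = 2·41.7·3575.0/(1410·3843) = 0.05502 s.
t = 74.3/3843 + 0.05502 = 0.07436 s.

74 ms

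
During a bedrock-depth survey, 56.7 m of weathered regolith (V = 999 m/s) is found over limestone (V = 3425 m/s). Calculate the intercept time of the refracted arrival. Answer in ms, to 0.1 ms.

θ_c = arcsin(V₁/V₂) = arcsin(999/3425) = 16.96°; cos θ_c = 0.9565.
tᵢ = 2h·cos θ_c / V₁ = 2·56.7·0.9565 / 999 = 0.10858 s.

108.6 ms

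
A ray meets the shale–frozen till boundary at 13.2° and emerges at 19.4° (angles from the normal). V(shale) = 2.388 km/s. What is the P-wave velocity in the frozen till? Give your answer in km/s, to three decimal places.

3.474 km/s

Snell's law: sin 13.2°/V₁ = sin 19.4°/V₂.
V₂ = V₁·sin 19.4°/sin 13.2° = 2.388 × 1.4546 = 3.474 km/s.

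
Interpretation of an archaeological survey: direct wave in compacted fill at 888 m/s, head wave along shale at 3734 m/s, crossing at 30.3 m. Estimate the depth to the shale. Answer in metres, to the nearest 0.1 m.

11.9 m

h = (x_cross/2)·√((V₂−V₁)/(V₂+V₁)).
(V₂−V₁)/(V₂+V₁) = (3734−888)/(3734+888) = 0.6158; √ = 0.7847.
h = (30.3/2)·0.7847 = 11.89 m.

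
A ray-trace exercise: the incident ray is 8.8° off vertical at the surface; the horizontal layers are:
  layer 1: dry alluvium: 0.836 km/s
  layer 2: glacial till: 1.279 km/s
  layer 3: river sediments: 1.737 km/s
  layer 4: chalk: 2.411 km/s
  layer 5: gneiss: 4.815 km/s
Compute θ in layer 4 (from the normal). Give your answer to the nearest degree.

26°

Snell's law across each interface conserves sin θ / V, so sin θ_4 = V_4·sin θ₁/V₁.
sin θ_4 = 2.411 × sin 8.8° / 0.836 = 0.4412.
θ_4 = 26.18° from the vertical.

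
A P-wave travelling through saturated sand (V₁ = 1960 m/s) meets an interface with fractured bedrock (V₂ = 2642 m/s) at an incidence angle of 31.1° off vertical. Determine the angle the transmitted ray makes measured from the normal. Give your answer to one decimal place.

sin θ₁/V₁ = sin θ₂/V₂ ⇒ sin θ₂ = 2642·sin 31.1°/1960 = 2642·0.5165/1960 = 0.6963.
θ₂ = sin⁻¹(0.6963) = 44.13° (from vertical).

44.1°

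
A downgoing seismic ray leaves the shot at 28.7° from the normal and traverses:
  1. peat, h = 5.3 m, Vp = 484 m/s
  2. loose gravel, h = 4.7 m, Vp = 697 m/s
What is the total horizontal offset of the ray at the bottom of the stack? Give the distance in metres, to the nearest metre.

7 m

p = sin θ₁/V₁ = sin 28.7°/484 = 9.9220e-04 s/m is conserved through the stack.
Layer 1: θ = 28.70°; offset = 5.3·tan 28.70° = 2.902 m.
Layer 2: sin θ = p·697 = 0.6916 → θ = 43.75°; offset = 4.7·tan 43.75° = 4.500 m.
Σ offsets = 7.402 m.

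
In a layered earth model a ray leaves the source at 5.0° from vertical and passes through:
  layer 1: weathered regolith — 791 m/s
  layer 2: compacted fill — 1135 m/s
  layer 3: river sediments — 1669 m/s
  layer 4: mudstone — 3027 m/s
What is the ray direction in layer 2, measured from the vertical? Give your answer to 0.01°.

Ray parameter p = sin 5.0° / 791 = 1.1018e-04 s/m.
sin θ_2 = p·V_2 = 1.1018e-04 × 1135 = 0.1251.
θ_2 = arcsin 0.1251 = 7.18°.

7.18°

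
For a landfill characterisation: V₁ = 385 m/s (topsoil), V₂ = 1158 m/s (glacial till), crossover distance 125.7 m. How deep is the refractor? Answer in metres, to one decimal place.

h = (x_cross/2)·√((V₂−V₁)/(V₂+V₁)).
(V₂−V₁)/(V₂+V₁) = (1158−385)/(1158+385) = 0.5010; √ = 0.7078.
h = (125.7/2)·0.7078 = 44.48 m.

44.5 m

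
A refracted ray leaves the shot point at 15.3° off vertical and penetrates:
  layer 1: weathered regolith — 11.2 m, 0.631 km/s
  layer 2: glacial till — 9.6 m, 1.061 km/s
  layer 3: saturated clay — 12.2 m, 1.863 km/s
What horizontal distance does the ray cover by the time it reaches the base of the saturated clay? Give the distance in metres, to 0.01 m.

22.98 m

Ray parameter p = sin 15.3° / 0.631 km/s = 4.1818e-01 s/km.
Layer 1: θ = 15.30°; offset = 11.2·tan 15.30° = 3.0640 m.
Layer 2: sin θ = p·1.061 = 0.4437 → θ = 26.34°; offset = 9.6·tan 26.34° = 4.7529 m.
Layer 3: sin θ = p·1.863 = 0.7791 → θ = 51.18°; offset = 12.2·tan 51.18° = 15.1606 m.
Total horizontal offset = 22.9775 m.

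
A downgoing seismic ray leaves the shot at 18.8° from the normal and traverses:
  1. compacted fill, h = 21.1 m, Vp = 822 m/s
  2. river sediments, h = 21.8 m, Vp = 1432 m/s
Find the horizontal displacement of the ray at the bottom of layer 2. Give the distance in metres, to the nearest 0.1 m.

22.0 m

Ray parameter p = sin 18.8° / 822 m/s = 3.9205e-04 s/m.
Layer 1: θ = 18.80°; offset = 21.1·tan 18.80° = 7.183 m.
Layer 2: sin θ = p·1432 = 0.5614 → θ = 34.15°; offset = 21.8·tan 34.15° = 14.790 m.
Total horizontal offset = 21.973 m.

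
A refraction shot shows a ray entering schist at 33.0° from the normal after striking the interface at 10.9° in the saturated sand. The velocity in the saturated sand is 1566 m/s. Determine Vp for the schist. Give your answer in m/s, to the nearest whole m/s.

sin 10.9° = 0.1891; sin 33.0° = 0.5446.
V₂ = V₁·(sin θ₂/sin θ₁) = 1566·(0.5446/0.1891) = 4510.45 m/s.

4510 m/s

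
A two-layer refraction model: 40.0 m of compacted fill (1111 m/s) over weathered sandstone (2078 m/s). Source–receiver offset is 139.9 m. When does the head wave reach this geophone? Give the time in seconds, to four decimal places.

t = x/V₂ + 2h·√(V₂²−V₁²)/(V₁V₂).
√(V₂²−V₁²) = √(2078²−1111²) = 1756.1 m/s; delay term = 2·40.0·1756.1/(1111·2078) = 0.06085 s.
t = 139.9/2078 + 0.06085 = 0.12818 s.

0.1282 s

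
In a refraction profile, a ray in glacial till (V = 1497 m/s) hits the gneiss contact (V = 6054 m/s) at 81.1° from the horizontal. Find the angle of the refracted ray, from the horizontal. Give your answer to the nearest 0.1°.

Convert to the normal: θ₁ = 90° − 81.1° = 8.9°.
Snell's law: sin θ₂ = (V₂/V₁)·sin θ₁ = (6054/1497)·sin 8.9° = 0.6257.
θ₂ = sin⁻¹(0.6257) = 38.73° (from vertical).
From the interface: 90° − 38.73° = 51.27°.

51.3°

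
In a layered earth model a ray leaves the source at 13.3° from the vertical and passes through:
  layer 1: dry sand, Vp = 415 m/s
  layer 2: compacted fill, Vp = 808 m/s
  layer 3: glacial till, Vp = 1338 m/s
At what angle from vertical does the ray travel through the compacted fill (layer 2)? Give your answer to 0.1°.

Ray parameter p = sin 13.3° / 415 = 5.5434e-04 s/m.
sin θ_2 = p·V_2 = 5.5434e-04 × 808 = 0.4479.
θ_2 = arcsin 0.4479 = 26.61°.

26.6°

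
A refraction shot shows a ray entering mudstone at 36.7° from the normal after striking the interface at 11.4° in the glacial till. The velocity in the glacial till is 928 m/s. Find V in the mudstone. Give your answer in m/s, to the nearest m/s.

sin 11.4° = 0.1977; sin 36.7° = 0.5976.
V₂ = V₁·(sin θ₂/sin θ₁) = 928·(0.5976/0.1977) = 2805.85 m/s.

2806 m/s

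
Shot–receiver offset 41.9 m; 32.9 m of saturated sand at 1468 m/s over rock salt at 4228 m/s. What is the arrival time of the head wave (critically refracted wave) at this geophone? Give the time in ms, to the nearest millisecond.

t = x/V₂ + 2h·√(V₂²−V₁²)/(V₁V₂).
√(V₂²−V₁²) = √(4228²−1468²) = 3965.0 m/s; delay term = 2·32.9·3965.0/(1468·4228) = 0.04203 s.
t = 41.9/4228 + 0.04203 = 0.05194 s.

52 ms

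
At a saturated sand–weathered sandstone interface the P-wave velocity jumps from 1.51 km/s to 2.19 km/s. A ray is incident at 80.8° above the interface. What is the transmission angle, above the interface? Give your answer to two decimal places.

76.59°

Convert to the normal: θ₁ = 90° − 80.8° = 9.2°.
sin θ₁/V₁ = sin θ₂/V₂ ⇒ sin θ₂ = 2.19·sin 9.2°/1.51 = 2.19·0.1599/1.51 = 0.2319.
θ₂ = sin⁻¹(0.2319) = 13.41° (from vertical).
From the interface: 90° − 13.41° = 76.59°.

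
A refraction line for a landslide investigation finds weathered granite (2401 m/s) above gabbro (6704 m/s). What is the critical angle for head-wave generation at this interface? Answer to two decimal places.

20.99°

At critical incidence the refracted ray runs along the interface (θ₂ = 90°), so sin θ_c = V₁/V₂.
θ_c = arcsin(2401/6704) = arcsin 0.3581 = 20.99°.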